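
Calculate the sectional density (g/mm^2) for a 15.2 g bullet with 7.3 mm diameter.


SD = m/d^2 = 15.2/7.3^2 = 0.2852 g/mm^2

0.2852 g/mm^2


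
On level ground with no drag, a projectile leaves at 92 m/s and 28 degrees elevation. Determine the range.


R = v0^2 * sin(2*theta) / g = 92^2 * sin(2*28°) / 9.81 = 715.3 m

715.3 m


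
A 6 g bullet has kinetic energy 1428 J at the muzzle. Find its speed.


v = sqrt(2*E/m) = sqrt(2*1428/0.006) = 689.9 m/s

689.9 m/s


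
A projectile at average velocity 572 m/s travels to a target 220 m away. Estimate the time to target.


t = d/v = 220/572 = 0.3846 s

0.3846 s


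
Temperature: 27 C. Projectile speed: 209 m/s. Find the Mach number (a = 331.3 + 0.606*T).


a = 331.3 + 0.606*(27) = 347.662 m/s
M = v/a = 209/347.662 = 0.6012

0.6012


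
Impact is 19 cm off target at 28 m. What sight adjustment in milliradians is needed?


1 mrad subtends 1 cm per 10 m of range, so adj = error_cm / (dist_m / 10) = 19 / (28/10) = 6.786 mrad

6.786 mrad


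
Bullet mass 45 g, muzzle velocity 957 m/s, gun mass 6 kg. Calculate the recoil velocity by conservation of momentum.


v_recoil = m_p * v_p / m_gun = 0.045 * 957 / 6 = 7.177 m/s

7.177 m/s


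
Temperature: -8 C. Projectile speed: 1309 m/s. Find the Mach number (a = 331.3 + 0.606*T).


a = 331.3 + 0.606*(-8) = 326.452 m/s
M = v/a = 1309/326.452 = 4.01

4.01


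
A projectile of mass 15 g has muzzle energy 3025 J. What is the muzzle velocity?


v = sqrt(2*E/m) = sqrt(2*3025/0.015) = 635.1 m/s

635.1 m/s


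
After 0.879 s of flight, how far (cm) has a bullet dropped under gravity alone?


drop = 0.5*g*t^2 = 0.5*9.81*0.879^2 = 3.7898 m ≈ 379 cm

379 cm


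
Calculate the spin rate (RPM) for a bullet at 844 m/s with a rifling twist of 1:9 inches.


twist_m = 9*0.0254 = 0.2286 m
spin = v/twist = 844/0.2286 = 3692.038 rev/s
RPM = spin*60 = 3692.038*60 ≈ 221522 RPM

221522 RPM


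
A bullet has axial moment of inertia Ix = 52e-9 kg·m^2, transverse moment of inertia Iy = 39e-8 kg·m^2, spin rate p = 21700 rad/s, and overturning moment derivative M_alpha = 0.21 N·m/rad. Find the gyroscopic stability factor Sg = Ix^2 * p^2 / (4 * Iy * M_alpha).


Sg = Ix^2 * p^2 / (4 * Iy * M_alpha) = (52e-9)^2 * 21700^2 / (4 * 39e-8 * 0.21) = 3.887

3.887


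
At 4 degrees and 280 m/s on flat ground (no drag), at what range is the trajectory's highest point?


R = v0^2*sin(2*theta)/g = 280^2*sin(2*4°)/9.81 = 1112.25 m
apex_dist = R/2 = 1112.25/2 = 556.1 m

556.1 m


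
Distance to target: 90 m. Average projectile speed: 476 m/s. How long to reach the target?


t = d/v = 90/476 = 0.1891 s

0.1891 s


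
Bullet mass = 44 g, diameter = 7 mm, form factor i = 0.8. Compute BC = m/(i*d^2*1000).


BC = m/(i*d^2*1000) = 44/(0.8 * 7^2 * 1000) = 0.001122

0.001122


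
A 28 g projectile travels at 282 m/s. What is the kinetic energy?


E = 0.5*m*v^2 = 0.5*0.028*282^2 = 1113 J

1113 J


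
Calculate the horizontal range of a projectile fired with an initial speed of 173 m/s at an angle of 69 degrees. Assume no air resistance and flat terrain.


R = v0^2 * sin(2*theta) / g = 173^2 * sin(2*69°) / 9.81 = 2041 m

2041 m


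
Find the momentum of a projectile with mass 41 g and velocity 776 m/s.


p = m*v = 0.041*776 = 31.82 kg·m/s

31.82 kg·m/s


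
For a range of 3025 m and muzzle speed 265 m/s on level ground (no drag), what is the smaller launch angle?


sin(2*theta) = R*g/v0^2 = 3025*9.81/265^2 = 0.422574, theta = arcsin(0.422574)/2 = 12.5°

12.5 degrees


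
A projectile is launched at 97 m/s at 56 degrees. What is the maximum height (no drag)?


H = (v0*sin(theta))^2 / (2g) = (97*sin(56°))^2 / (2*9.81) = 329.6 m

329.6 m


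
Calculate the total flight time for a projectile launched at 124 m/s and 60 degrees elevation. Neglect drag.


T = 2*v0*sin(theta)/g = 2*124*sin(60°)/9.81 = 21.89 s

21.89 s


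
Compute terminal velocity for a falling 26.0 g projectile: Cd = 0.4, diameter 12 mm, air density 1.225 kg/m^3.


A = pi*(d/2)^2 = pi*(12/2000)^2 = 1.13097e-04 m^2
vt = sqrt(2mg/(Cd*rho*A)) = sqrt(2*0.026*9.81/(0.4 * 1.225 * 1.13097e-04)) = 95.94 m/s

95.94 m/s


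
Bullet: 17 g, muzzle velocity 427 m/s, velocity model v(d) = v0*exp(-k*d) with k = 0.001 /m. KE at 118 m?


v = v0*exp(-k*d) = 427*exp(-0.001*118) = 379.473 m/s
E = 0.5*m*v^2 = 0.5*0.017*379.473^2 = 1224 J

1224 J


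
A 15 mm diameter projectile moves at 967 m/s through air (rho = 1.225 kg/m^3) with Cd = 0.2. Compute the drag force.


A = pi*(d/2)^2 = pi*(15/2000)^2 = 1.76715e-04 m^2
Fd = 0.5*Cd*rho*A*v^2 = 0.5*0.2*1.225*1.76715e-04*967^2 = 20.24 N

20.24 N


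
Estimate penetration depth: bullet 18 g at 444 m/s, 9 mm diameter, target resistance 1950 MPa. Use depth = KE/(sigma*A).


A = pi*(d/2)^2 = pi*(9/2)^2 = 63.6173 mm^2
E = 0.5*m*v^2 = 0.5*0.018*444^2 = 1774.22 J
depth = E/(sigma*A) = 1774.22 J / (1950 MPa * 63.6173 mm^2) = 1774.22/(1950 * 63.6173) m = 0.0143021 m ≈ 14.3 mm

14.3 mm


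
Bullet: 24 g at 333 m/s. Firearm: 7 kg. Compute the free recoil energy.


v_r = m_p*v_p/m_gun = 0.024*333/7 = 1.14171 m/s, E_r = 0.5*m_gun*v_r^2 = 0.5*7*1.14171^2 = 4.562 J

4.562 J


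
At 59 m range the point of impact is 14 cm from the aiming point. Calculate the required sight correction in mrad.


1 mrad subtends 1 cm per 10 m of range, so adj = error_cm / (dist_m / 10) = 14 / (59/10) = 2.373 mrad

2.373 mrad


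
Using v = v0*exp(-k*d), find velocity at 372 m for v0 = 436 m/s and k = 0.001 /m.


v = v0*exp(-k*d) = 436*exp(-0.001*372) = 300.6 m/s

300.6 m/s


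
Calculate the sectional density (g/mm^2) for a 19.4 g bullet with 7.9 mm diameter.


SD = m/d^2 = 19.4/7.9^2 = 0.3108 g/mm^2

0.3108 g/mm^2


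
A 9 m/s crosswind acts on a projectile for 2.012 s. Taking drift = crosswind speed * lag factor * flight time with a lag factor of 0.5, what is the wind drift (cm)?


drift = v_wind * lag * t = 9 * 0.5 * 2.012 = 9.054 m ≈ 905.4 cm

905.4 cm


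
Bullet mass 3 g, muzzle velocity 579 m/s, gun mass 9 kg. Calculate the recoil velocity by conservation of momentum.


v_recoil = m_p * v_p / m_gun = 0.003 * 579 / 9 = 0.193 m/s

0.193 m/s


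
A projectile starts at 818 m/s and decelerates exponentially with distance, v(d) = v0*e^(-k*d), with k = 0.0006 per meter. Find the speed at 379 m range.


v = v0*exp(-k*d) = 818*exp(-0.0006*379) = 651.6 m/s

651.6 m/s


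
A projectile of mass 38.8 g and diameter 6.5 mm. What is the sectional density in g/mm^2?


SD = m/d^2 = 38.8/6.5^2 = 0.9183 g/mm^2

0.9183 g/mm^2


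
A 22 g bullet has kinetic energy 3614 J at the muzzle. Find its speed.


v = sqrt(2*E/m) = sqrt(2*3614/0.022) = 573.2 m/s

573.2 m/s


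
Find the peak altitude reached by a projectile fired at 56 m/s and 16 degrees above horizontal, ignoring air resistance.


H = (v0*sin(theta))^2 / (2g) = (56*sin(16°))^2 / (2*9.81) = 12.14 m

12.14 m


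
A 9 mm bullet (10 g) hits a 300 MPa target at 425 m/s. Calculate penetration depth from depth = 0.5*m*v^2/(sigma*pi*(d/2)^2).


A = pi*(d/2)^2 = pi*(9/2)^2 = 63.6173 mm^2
E = 0.5*m*v^2 = 0.5*0.01*425^2 = 903.125 J
depth = E/(sigma*A) = 903.125 J / (300 MPa * 63.6173 mm^2) = 903.125/(300 * 63.6173) m = 0.0473208 m ≈ 47.32 mm

47.32 mm


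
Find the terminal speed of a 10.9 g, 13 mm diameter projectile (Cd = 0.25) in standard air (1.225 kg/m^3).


A = pi*(d/2)^2 = pi*(13/2000)^2 = 1.32732e-04 m^2
vt = sqrt(2mg/(Cd*rho*A)) = sqrt(2*0.0109*9.81/(0.25 * 1.225 * 1.32732e-04)) = 72.53 m/s

72.53 m/s


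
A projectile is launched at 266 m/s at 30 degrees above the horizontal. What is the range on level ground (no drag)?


R = v0^2 * sin(2*theta) / g = 266^2 * sin(2*30°) / 9.81 = 6246 m

6246 m


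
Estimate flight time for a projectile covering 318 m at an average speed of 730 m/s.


t = d/v = 318/730 = 0.4356 s

0.4356 s


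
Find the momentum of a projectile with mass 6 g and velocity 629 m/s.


p = m*v = 0.006*629 = 3.774 kg·m/s

3.774 kg·m/s


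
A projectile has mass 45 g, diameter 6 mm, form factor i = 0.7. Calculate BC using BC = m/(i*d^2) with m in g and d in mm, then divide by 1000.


BC = m/(i*d^2*1000) = 45/(0.7 * 6^2 * 1000) = 0.001786

0.001786


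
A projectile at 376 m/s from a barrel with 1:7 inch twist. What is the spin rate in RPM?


twist_m = 7*0.0254 = 0.1778 m
spin = v/twist = 376/0.1778 = 2114.736 rev/s
RPM = spin*60 = 2114.736*60 ≈ 126884 RPM

126884 RPM


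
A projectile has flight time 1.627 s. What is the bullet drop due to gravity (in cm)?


drop = 0.5*g*t^2 = 0.5*9.81*1.627^2 = 12.9842 m ≈ 1298 cm

1298 cm


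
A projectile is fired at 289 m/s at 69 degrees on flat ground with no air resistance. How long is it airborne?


T = 2*v0*sin(theta)/g = 2*289*sin(69°)/9.81 = 55.01 s

55.01 s


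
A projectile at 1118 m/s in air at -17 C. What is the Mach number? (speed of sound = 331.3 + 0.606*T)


a = 331.3 + 0.606*(-17) = 320.998 m/s
M = v/a = 1118/320.998 = 3.483

3.483


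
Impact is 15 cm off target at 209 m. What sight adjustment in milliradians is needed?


1 mrad subtends 1 cm per 10 m of range, so adj = error_cm / (dist_m / 10) = 15 / (209/10) = 0.7177 mrad

0.7177 mrad


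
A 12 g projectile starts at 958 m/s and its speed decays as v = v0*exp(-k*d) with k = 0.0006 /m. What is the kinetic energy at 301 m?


v = v0*exp(-k*d) = 958*exp(-0.0006*301) = 799.709 m/s
E = 0.5*m*v^2 = 0.5*0.012*799.709^2 = 3837 J

3837 J


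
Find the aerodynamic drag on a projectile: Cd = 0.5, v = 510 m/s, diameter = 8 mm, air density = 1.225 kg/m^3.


A = pi*(d/2)^2 = pi*(8/2000)^2 = 5.02655e-05 m^2
Fd = 0.5*Cd*rho*A*v^2 = 0.5*0.5*1.225*5.02655e-05*510^2 = 4.004 N

4.004 N


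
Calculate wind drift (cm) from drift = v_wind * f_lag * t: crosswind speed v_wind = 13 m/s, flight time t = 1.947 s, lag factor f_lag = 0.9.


drift = v_wind * lag * t = 13 * 0.9 * 1.947 = 22.7799 m ≈ 2278 cm

2278 cm


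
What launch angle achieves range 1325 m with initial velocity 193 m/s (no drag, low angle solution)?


sin(2*theta) = R*g/v0^2 = 1325*9.81/193^2 = 0.348956, theta = arcsin(0.348956)/2 = 10.21°

10.21 degrees


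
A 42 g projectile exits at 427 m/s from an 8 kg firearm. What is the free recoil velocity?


v_recoil = m_p * v_p / m_gun = 0.042 * 427 / 8 = 2.242 m/s

2.242 m/s


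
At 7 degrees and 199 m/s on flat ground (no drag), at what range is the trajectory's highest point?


R = v0^2*sin(2*theta)/g = 199^2*sin(2*7°)/9.81 = 976.59 m
apex_dist = R/2 = 976.59/2 = 488.3 m

488.3 m


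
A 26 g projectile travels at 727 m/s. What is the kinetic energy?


E = 0.5*m*v^2 = 0.5*0.026*727^2 = 6871 J

6871 J


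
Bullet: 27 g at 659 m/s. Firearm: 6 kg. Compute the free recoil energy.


v_r = m_p*v_p/m_gun = 0.027*659/6 = 2.9655 m/s, E_r = 0.5*m_gun*v_r^2 = 0.5*6*2.9655^2 = 26.38 J

26.38 J


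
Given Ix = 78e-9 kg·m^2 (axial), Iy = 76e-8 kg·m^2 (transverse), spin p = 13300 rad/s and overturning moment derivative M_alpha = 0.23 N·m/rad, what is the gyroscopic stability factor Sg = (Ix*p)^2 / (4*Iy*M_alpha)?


Sg = Ix^2 * p^2 / (4 * Iy * M_alpha) = (78e-9)^2 * 13300^2 / (4 * 76e-8 * 0.23) = 1.539

1.539


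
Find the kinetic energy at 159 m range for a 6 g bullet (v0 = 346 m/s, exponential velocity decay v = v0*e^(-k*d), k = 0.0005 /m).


v = v0*exp(-k*d) = 346*exp(-0.0005*159) = 319.558 m/s
E = 0.5*m*v^2 = 0.5*0.006*319.558^2 = 306.4 J

306.4 J


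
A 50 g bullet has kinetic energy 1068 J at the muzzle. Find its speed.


v = sqrt(2*E/m) = sqrt(2*1068/0.05) = 206.7 m/s

206.7 m/s


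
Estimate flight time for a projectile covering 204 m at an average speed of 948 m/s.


t = d/v = 204/948 = 0.2152 s

0.2152 s


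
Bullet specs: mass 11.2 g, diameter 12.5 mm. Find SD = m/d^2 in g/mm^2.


SD = m/d^2 = 11.2/12.5^2 = 0.07168 g/mm^2

0.07168 g/mm^2


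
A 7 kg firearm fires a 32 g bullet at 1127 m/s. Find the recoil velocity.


v_recoil = m_p * v_p / m_gun = 0.032 * 1127 / 7 = 5.152 m/s

5.152 m/s


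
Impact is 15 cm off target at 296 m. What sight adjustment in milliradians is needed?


1 mrad subtends 1 cm per 10 m of range, so adj = error_cm / (dist_m / 10) = 15 / (296/10) = 0.5068 mrad

0.5068 mrad


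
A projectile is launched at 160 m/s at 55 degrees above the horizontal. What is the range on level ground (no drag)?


R = v0^2 * sin(2*theta) / g = 160^2 * sin(2*55°) / 9.81 = 2452 m

2452 m


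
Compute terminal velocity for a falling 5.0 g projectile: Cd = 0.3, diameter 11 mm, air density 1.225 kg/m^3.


A = pi*(d/2)^2 = pi*(11/2000)^2 = 9.50332e-05 m^2
vt = sqrt(2mg/(Cd*rho*A)) = sqrt(2*0.005*9.81/(0.3 * 1.225 * 9.50332e-05)) = 53 m/s

53 m/s


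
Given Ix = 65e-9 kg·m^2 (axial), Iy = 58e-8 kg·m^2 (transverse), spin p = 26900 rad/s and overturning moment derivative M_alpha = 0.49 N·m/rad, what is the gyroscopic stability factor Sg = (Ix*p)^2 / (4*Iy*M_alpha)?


Sg = Ix^2 * p^2 / (4 * Iy * M_alpha) = (65e-9)^2 * 26900^2 / (4 * 58e-8 * 0.49) = 2.689

2.689


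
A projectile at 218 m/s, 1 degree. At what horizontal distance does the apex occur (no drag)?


R = v0^2*sin(2*theta)/g = 218^2*sin(2*1°)/9.81 = 169.069 m
apex_dist = R/2 = 169.069/2 = 84.53 m

84.53 m


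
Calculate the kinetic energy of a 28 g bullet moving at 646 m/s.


E = 0.5*m*v^2 = 0.5*0.028*646^2 = 5842 J

5842 J


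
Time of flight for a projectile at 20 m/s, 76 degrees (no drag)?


T = 2*v0*sin(theta)/g = 2*20*sin(76°)/9.81 = 3.956 s

3.956 s


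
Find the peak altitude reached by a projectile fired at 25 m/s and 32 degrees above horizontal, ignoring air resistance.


H = (v0*sin(theta))^2 / (2g) = (25*sin(32°))^2 / (2*9.81) = 8.945 m

8.945 m


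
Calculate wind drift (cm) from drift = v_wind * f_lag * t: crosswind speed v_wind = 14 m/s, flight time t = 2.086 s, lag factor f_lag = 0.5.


drift = v_wind * lag * t = 14 * 0.5 * 2.086 = 14.602 m ≈ 1460 cm

1460 cm


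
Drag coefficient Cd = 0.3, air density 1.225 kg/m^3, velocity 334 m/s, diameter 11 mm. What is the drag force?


A = pi*(d/2)^2 = pi*(11/2000)^2 = 9.50332e-05 m^2
Fd = 0.5*Cd*rho*A*v^2 = 0.5*0.3*1.225*9.50332e-05*334^2 = 1.948 N

1.948 N


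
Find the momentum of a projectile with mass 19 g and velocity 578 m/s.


p = m*v = 0.019*578 = 10.98 kg·m/s

10.98 kg·m/s


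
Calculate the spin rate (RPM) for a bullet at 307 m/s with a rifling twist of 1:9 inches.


twist_m = 9*0.0254 = 0.2286 m
spin = v/twist = 307/0.2286 = 1342.957 rev/s
RPM = spin*60 = 1342.957*60 ≈ 80577 RPM

80577 RPM


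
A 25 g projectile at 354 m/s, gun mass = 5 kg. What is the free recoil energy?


v_r = m_p*v_p/m_gun = 0.025*354/5 = 1.77 m/s, E_r = 0.5*m_gun*v_r^2 = 0.5*5*1.77^2 = 7.832 J

7.832 J


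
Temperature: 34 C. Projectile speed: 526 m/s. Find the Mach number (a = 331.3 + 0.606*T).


a = 331.3 + 0.606*(34) = 351.904 m/s
M = v/a = 526/351.904 = 1.495

1.495


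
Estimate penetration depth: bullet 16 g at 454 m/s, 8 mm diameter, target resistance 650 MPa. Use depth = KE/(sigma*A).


A = pi*(d/2)^2 = pi*(8/2)^2 = 50.2655 mm^2
E = 0.5*m*v^2 = 0.5*0.016*454^2 = 1648.93 J
depth = E/(sigma*A) = 1648.93 J / (650 MPa * 50.2655 mm^2) = 1648.93/(650 * 50.2655) m = 0.0504683 m ≈ 50.47 mm

50.47 mm


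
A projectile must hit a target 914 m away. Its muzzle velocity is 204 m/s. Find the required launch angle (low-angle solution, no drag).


sin(2*theta) = R*g/v0^2 = 914*9.81/204^2 = 0.215454, theta = arcsin(0.215454)/2 = 6.221°

6.221 degrees


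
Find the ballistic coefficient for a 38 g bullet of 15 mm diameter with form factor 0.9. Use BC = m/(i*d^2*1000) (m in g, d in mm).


BC = m/(i*d^2*1000) = 38/(0.9 * 15^2 * 1000) = 0.0001877

0.0001877


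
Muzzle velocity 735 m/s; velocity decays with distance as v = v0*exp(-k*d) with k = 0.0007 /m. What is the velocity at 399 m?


v = v0*exp(-k*d) = 735*exp(-0.0007*399) = 555.9 m/s

555.9 m/s


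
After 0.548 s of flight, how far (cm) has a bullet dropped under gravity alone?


drop = 0.5*g*t^2 = 0.5*9.81*0.548^2 = 1.47299 m ≈ 147.3 cm

147.3 cm


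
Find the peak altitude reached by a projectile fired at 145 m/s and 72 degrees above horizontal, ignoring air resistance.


H = (v0*sin(theta))^2 / (2g) = (145*sin(72°))^2 / (2*9.81) = 969.3 m

969.3 m


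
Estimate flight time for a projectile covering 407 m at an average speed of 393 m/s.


t = d/v = 407/393 = 1.036 s

1.036 s


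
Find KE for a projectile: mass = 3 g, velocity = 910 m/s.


E = 0.5*m*v^2 = 0.5*0.003*910^2 = 1242 J

1242 J


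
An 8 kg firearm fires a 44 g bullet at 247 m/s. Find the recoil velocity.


v_recoil = m_p * v_p / m_gun = 0.044 * 247 / 8 = 1.358 m/s

1.358 m/s


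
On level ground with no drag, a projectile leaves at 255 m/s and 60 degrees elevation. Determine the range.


R = v0^2 * sin(2*theta) / g = 255^2 * sin(2*60°) / 9.81 = 5740 m

5740 m


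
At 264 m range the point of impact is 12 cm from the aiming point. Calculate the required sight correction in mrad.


1 mrad subtends 1 cm per 10 m of range, so adj = error_cm / (dist_m / 10) = 12 / (264/10) = 0.4545 mrad

0.4545 mrad


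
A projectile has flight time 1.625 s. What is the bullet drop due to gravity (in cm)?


drop = 0.5*g*t^2 = 0.5*9.81*1.625^2 = 12.9523 m ≈ 1295 cm

1295 cm


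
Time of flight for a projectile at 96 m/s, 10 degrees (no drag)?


T = 2*v0*sin(theta)/g = 2*96*sin(10°)/9.81 = 3.399 s

3.399 s


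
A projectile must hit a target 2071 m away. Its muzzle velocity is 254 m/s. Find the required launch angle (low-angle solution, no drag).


sin(2*theta) = R*g/v0^2 = 2071*9.81/254^2 = 0.314907, theta = arcsin(0.314907)/2 = 9.178°

9.178 degrees


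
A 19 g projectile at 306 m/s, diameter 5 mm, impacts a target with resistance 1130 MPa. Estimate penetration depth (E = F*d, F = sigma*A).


A = pi*(d/2)^2 = pi*(5/2)^2 = 19.635 mm^2
E = 0.5*m*v^2 = 0.5*0.019*306^2 = 889.542 J
depth = E/(sigma*A) = 889.542 J / (1130 MPa * 19.635 mm^2) = 889.542/(1130 * 19.635) m = 0.040092 m ≈ 40.09 mm

40.09 mm


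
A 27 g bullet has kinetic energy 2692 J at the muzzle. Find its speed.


v = sqrt(2*E/m) = sqrt(2*2692/0.027) = 446.6 m/s

446.6 m/s


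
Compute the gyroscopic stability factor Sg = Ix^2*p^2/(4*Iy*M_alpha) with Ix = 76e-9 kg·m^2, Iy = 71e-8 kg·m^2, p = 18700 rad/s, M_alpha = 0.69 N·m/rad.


Sg = Ix^2 * p^2 / (4 * Iy * M_alpha) = (76e-9)^2 * 18700^2 / (4 * 71e-8 * 0.69) = 1.031

1.031


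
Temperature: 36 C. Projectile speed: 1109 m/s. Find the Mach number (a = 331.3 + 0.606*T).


a = 331.3 + 0.606*(36) = 353.116 m/s
M = v/a = 1109/353.116 = 3.141

3.141


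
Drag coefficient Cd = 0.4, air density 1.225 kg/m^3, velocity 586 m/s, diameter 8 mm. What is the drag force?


A = pi*(d/2)^2 = pi*(8/2000)^2 = 5.02655e-05 m^2
Fd = 0.5*Cd*rho*A*v^2 = 0.5*0.4*1.225*5.02655e-05*586^2 = 4.229 N

4.229 N


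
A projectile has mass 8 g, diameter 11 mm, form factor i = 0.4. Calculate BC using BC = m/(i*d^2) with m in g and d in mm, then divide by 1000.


BC = m/(i*d^2*1000) = 8/(0.4 * 11^2 * 1000) = 0.0001653

0.0001653


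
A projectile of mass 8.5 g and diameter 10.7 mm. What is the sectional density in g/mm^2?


SD = m/d^2 = 8.5/10.7^2 = 0.07424 g/mm^2

0.07424 g/mm^2


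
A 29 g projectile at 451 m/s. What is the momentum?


p = m*v = 0.029*451 = 13.08 kg·m/s

13.08 kg·m/s


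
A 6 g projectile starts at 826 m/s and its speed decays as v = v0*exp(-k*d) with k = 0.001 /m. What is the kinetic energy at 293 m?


v = v0*exp(-k*d) = 826*exp(-0.001*293) = 616.214 m/s
E = 0.5*m*v^2 = 0.5*0.006*616.214^2 = 1139 J

1139 J


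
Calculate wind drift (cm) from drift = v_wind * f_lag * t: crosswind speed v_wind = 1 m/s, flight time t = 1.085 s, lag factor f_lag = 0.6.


drift = v_wind * lag * t = 1 * 0.6 * 1.085 = 0.651 m ≈ 65.1 cm

65.1 cm


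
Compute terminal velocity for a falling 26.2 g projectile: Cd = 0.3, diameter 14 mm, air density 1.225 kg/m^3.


A = pi*(d/2)^2 = pi*(14/2000)^2 = 1.53938e-04 m^2
vt = sqrt(2mg/(Cd*rho*A)) = sqrt(2*0.0262*9.81/(0.3 * 1.225 * 1.53938e-04)) = 95.32 m/s

95.32 m/s


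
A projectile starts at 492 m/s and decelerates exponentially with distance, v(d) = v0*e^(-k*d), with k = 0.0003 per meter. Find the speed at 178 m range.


v = v0*exp(-k*d) = 492*exp(-0.0003*178) = 466.4 m/s

466.4 m/s


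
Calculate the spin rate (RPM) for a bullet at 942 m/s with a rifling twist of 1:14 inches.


twist_m = 14*0.0254 = 0.3556 m
spin = v/twist = 942/0.3556 = 2649.044 rev/s
RPM = spin*60 = 2649.044*60 ≈ 158943 RPM

158943 RPM


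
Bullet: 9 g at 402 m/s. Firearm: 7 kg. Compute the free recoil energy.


v_r = m_p*v_p/m_gun = 0.009*402/7 = 0.516857 m/s, E_r = 0.5*m_gun*v_r^2 = 0.5*7*0.516857^2 = 0.935 J

0.935 J


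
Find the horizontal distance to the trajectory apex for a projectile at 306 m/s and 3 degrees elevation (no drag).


R = v0^2*sin(2*theta)/g = 306^2*sin(2*3°)/9.81 = 997.719 m
apex_dist = R/2 = 997.719/2 = 498.9 m

498.9 m


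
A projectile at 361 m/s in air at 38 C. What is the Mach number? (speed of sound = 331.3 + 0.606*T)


a = 331.3 + 0.606*(38) = 354.328 m/s
M = v/a = 361/354.328 = 1.019

1.019


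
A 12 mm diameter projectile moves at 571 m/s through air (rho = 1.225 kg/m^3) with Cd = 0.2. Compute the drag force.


A = pi*(d/2)^2 = pi*(12/2000)^2 = 1.13097e-04 m^2
Fd = 0.5*Cd*rho*A*v^2 = 0.5*0.2*1.225*1.13097e-04*571^2 = 4.517 N

4.517 N


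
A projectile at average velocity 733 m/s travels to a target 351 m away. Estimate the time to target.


t = d/v = 351/733 = 0.4789 s

0.4789 s


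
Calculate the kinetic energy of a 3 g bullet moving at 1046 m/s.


E = 0.5*m*v^2 = 0.5*0.003*1046^2 = 1641 J

1641 J


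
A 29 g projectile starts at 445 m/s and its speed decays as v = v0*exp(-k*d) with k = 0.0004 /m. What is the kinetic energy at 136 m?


v = v0*exp(-k*d) = 445*exp(-0.0004*136) = 421.439 m/s
E = 0.5*m*v^2 = 0.5*0.029*421.439^2 = 2575 J

2575 J


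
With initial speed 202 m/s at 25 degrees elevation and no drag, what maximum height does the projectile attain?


H = (v0*sin(theta))^2 / (2g) = (202*sin(25°))^2 / (2*9.81) = 371.4 m

371.4 m


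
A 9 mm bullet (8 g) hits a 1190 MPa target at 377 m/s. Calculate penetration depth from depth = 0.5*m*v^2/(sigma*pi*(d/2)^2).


A = pi*(d/2)^2 = pi*(9/2)^2 = 63.6173 mm^2
E = 0.5*m*v^2 = 0.5*0.008*377^2 = 568.516 J
depth = E/(sigma*A) = 568.516 J / (1190 MPa * 63.6173 mm^2) = 568.516/(1190 * 63.6173) m = 0.00750967 m ≈ 7.51 mm

7.51 mm


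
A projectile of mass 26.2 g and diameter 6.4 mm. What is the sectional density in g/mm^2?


SD = m/d^2 = 26.2/6.4^2 = 0.6396 g/mm^2

0.6396 g/mm^2


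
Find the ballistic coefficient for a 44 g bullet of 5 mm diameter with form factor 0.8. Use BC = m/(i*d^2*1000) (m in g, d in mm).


BC = m/(i*d^2*1000) = 44/(0.8 * 5^2 * 1000) = 0.0022

0.0022


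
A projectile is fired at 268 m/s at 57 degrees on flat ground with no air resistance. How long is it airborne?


T = 2*v0*sin(theta)/g = 2*268*sin(57°)/9.81 = 45.82 s

45.82 s


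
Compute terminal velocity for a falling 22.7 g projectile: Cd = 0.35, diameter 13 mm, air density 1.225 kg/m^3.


A = pi*(d/2)^2 = pi*(13/2000)^2 = 1.32732e-04 m^2
vt = sqrt(2mg/(Cd*rho*A)) = sqrt(2*0.0227*9.81/(0.35 * 1.225 * 1.32732e-04)) = 88.47 m/s

88.47 m/s


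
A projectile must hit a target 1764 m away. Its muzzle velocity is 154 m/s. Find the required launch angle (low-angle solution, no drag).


sin(2*theta) = R*g/v0^2 = 1764*9.81/154^2 = 0.729669, theta = arcsin(0.729669)/2 = 23.43°

23.43 degrees


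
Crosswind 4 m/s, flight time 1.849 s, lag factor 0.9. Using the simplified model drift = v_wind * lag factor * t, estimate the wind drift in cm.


drift = v_wind * lag * t = 4 * 0.9 * 1.849 = 6.6564 m ≈ 665.6 cm

665.6 cm


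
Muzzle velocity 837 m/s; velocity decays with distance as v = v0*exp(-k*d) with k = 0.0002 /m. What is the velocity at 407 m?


v = v0*exp(-k*d) = 837*exp(-0.0002*407) = 771.6 m/s

771.6 m/s


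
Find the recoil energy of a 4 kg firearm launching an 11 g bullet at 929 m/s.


v_r = m_p*v_p/m_gun = 0.011*929/4 = 2.55475 m/s, E_r = 0.5*m_gun*v_r^2 = 0.5*4*2.55475^2 = 13.05 J

13.05 J


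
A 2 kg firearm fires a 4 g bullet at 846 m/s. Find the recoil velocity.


v_recoil = m_p * v_p / m_gun = 0.004 * 846 / 2 = 1.692 m/s

1.692 m/s


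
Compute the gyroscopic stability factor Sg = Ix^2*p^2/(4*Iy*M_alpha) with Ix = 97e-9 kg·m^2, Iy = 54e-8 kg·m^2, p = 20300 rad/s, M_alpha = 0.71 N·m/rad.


Sg = Ix^2 * p^2 / (4 * Iy * M_alpha) = (97e-9)^2 * 20300^2 / (4 * 54e-8 * 0.71) = 2.528

2.528


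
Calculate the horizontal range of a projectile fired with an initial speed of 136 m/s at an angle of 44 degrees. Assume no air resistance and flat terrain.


R = v0^2 * sin(2*theta) / g = 136^2 * sin(2*44°) / 9.81 = 1884 m

1884 m


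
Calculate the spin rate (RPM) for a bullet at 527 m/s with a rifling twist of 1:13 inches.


twist_m = 13*0.0254 = 0.3302 m
spin = v/twist = 527/0.3302 = 1596.002 rev/s
RPM = spin*60 = 1596.002*60 ≈ 95760 RPM

95760 RPM


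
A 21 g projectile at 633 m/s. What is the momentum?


p = m*v = 0.021*633 = 13.29 kg·m/s

13.29 kg·m/s


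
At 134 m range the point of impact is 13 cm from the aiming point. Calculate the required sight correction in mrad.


1 mrad subtends 1 cm per 10 m of range, so adj = error_cm / (dist_m / 10) = 13 / (134/10) = 0.9701 mrad

0.9701 mrad


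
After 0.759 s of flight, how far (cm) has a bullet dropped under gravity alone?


drop = 0.5*g*t^2 = 0.5*9.81*0.759^2 = 2.82568 m ≈ 282.6 cm

282.6 cm


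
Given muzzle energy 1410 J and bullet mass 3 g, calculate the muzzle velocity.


v = sqrt(2*E/m) = sqrt(2*1410/0.003) = 969.5 m/s

969.5 m/s


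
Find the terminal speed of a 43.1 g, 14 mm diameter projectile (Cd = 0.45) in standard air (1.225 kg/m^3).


A = pi*(d/2)^2 = pi*(14/2000)^2 = 1.53938e-04 m^2
vt = sqrt(2mg/(Cd*rho*A)) = sqrt(2*0.0431*9.81/(0.45 * 1.225 * 1.53938e-04)) = 99.83 m/s

99.83 m/s


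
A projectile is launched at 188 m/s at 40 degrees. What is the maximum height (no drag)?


H = (v0*sin(theta))^2 / (2g) = (188*sin(40°))^2 / (2*9.81) = 744.3 m

744.3 m


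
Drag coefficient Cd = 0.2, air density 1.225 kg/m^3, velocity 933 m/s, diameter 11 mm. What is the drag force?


A = pi*(d/2)^2 = pi*(11/2000)^2 = 9.50332e-05 m^2
Fd = 0.5*Cd*rho*A*v^2 = 0.5*0.2*1.225*9.50332e-05*933^2 = 10.13 N

10.13 N


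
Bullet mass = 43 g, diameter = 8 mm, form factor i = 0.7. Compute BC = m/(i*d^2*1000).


BC = m/(i*d^2*1000) = 43/(0.7 * 8^2 * 1000) = 0.0009598

0.0009598


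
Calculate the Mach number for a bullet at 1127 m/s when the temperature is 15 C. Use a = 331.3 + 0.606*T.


a = 331.3 + 0.606*(15) = 340.39 m/s
M = v/a = 1127/340.39 = 3.311

3.311


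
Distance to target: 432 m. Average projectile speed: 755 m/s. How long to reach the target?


t = d/v = 432/755 = 0.5722 s

0.5722 s


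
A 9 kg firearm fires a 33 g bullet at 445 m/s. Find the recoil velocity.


v_recoil = m_p * v_p / m_gun = 0.033 * 445 / 9 = 1.632 m/s

1.632 m/s


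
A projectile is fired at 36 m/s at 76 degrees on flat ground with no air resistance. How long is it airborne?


T = 2*v0*sin(theta)/g = 2*36*sin(76°)/9.81 = 7.121 s

7.121 s


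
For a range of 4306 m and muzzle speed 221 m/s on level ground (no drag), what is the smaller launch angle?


sin(2*theta) = R*g/v0^2 = 4306*9.81/221^2 = 0.864885, theta = arcsin(0.864885)/2 = 29.93°

29.93 degrees


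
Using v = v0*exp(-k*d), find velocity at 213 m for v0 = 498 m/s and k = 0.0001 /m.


v = v0*exp(-k*d) = 498*exp(-0.0001*213) = 487.5 m/s

487.5 m/s


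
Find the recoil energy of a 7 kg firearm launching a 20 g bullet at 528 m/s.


v_r = m_p*v_p/m_gun = 0.02*528/7 = 1.50857 m/s, E_r = 0.5*m_gun*v_r^2 = 0.5*7*1.50857^2 = 7.965 J

7.965 J


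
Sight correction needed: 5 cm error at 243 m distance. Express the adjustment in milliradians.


1 mrad subtends 1 cm per 10 m of range, so adj = error_cm / (dist_m / 10) = 5 / (243/10) = 0.2058 mrad

0.2058 mrad


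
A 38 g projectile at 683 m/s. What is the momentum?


p = m*v = 0.038*683 = 25.95 kg·m/s

25.95 kg·m/s


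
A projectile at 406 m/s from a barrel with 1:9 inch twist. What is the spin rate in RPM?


twist_m = 9*0.0254 = 0.2286 m
spin = v/twist = 406/0.2286 = 1776.028 rev/s
RPM = spin*60 = 1776.028*60 ≈ 106562 RPM

106562 RPM


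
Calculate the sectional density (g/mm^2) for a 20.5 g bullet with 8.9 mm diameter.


SD = m/d^2 = 20.5/8.9^2 = 0.2588 g/mm^2

0.2588 g/mm^2


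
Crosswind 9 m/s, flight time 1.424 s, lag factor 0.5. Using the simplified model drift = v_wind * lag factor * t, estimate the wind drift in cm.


drift = v_wind * lag * t = 9 * 0.5 * 1.424 = 6.408 m ≈ 640.8 cm

640.8 cm


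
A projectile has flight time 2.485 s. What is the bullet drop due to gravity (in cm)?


drop = 0.5*g*t^2 = 0.5*9.81*2.485^2 = 30.2895 m ≈ 3029 cm

3029 cm


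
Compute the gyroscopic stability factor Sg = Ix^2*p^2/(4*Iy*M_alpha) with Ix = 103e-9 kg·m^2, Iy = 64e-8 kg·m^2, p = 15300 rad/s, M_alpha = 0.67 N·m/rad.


Sg = Ix^2 * p^2 / (4 * Iy * M_alpha) = (103e-9)^2 * 15300^2 / (4 * 64e-8 * 0.67) = 1.448

1.448


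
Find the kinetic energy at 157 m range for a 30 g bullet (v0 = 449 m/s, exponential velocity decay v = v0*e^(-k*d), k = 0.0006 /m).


v = v0*exp(-k*d) = 449*exp(-0.0006*157) = 408.635 m/s
E = 0.5*m*v^2 = 0.5*0.03*408.635^2 = 2505 J

2505 J


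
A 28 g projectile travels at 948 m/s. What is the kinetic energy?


E = 0.5*m*v^2 = 0.5*0.028*948^2 = 12582 J

12582 J


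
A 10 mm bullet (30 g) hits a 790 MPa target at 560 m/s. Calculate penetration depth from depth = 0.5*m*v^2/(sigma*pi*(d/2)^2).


A = pi*(d/2)^2 = pi*(10/2)^2 = 78.5398 mm^2
E = 0.5*m*v^2 = 0.5*0.03*560^2 = 4704 J
depth = E/(sigma*A) = 4704 J / (790 MPa * 78.5398 mm^2) = 4704/(790 * 78.5398) m = 0.0758142 m ≈ 75.81 mm

75.81 mm


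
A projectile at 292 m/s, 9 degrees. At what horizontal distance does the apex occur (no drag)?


R = v0^2*sin(2*theta)/g = 292^2*sin(2*9°)/9.81 = 2685.83 m
apex_dist = R/2 = 2685.83/2 = 1343 m

1343 m


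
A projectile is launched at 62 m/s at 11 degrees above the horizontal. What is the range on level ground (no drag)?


R = v0^2 * sin(2*theta) / g = 62^2 * sin(2*11°) / 9.81 = 146.8 m

146.8 m


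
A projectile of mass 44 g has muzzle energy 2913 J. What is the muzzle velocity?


v = sqrt(2*E/m) = sqrt(2*2913/0.044) = 363.9 m/s

363.9 m/s


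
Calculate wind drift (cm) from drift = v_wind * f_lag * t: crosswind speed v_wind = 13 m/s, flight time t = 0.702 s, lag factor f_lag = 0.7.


drift = v_wind * lag * t = 13 * 0.7 * 0.702 = 6.3882 m ≈ 638.8 cm

638.8 cm


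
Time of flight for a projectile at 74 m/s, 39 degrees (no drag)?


T = 2*v0*sin(theta)/g = 2*74*sin(39°)/9.81 = 9.494 s

9.494 s


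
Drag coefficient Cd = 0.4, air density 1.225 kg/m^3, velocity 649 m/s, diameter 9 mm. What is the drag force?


A = pi*(d/2)^2 = pi*(9/2000)^2 = 6.36173e-05 m^2
Fd = 0.5*Cd*rho*A*v^2 = 0.5*0.4*1.225*6.36173e-05*649^2 = 6.565 N

6.565 N


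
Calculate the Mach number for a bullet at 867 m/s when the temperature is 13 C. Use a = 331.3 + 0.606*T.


a = 331.3 + 0.606*(13) = 339.178 m/s
M = v/a = 867/339.178 = 2.556

2.556


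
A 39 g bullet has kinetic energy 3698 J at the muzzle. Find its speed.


v = sqrt(2*E/m) = sqrt(2*3698/0.039) = 435.5 m/s

435.5 m/s


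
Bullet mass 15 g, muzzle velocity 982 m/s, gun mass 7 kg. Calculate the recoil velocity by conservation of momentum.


v_recoil = m_p * v_p / m_gun = 0.015 * 982 / 7 = 2.104 m/s

2.104 m/s


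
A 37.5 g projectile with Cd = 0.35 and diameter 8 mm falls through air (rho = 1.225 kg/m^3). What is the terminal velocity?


A = pi*(d/2)^2 = pi*(8/2000)^2 = 5.02655e-05 m^2
vt = sqrt(2mg/(Cd*rho*A)) = sqrt(2*0.0375*9.81/(0.35 * 1.225 * 5.02655e-05)) = 184.8 m/s

184.8 m/s


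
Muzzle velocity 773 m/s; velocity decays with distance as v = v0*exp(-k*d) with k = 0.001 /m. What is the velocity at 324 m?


v = v0*exp(-k*d) = 773*exp(-0.001*324) = 559.1 m/s

559.1 m/s


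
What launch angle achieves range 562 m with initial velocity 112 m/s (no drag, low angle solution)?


sin(2*theta) = R*g/v0^2 = 562*9.81/112^2 = 0.439511, theta = arcsin(0.439511)/2 = 13.04°

13.04 degrees


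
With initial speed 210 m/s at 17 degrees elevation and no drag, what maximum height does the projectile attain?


H = (v0*sin(theta))^2 / (2g) = (210*sin(17°))^2 / (2*9.81) = 192.1 m

192.1 m


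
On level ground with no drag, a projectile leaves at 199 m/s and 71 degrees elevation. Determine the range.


R = v0^2 * sin(2*theta) / g = 199^2 * sin(2*71°) / 9.81 = 2485 m

2485 m


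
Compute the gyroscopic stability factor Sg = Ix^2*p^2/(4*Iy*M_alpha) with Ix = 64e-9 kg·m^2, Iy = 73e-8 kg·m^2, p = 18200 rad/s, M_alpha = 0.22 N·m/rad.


Sg = Ix^2 * p^2 / (4 * Iy * M_alpha) = (64e-9)^2 * 18200^2 / (4 * 73e-8 * 0.22) = 2.112

2.112


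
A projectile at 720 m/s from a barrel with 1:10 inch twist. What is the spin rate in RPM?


twist_m = 10*0.0254 = 0.254 m
spin = v/twist = 720/0.254 = 2834.646 rev/s
RPM = spin*60 = 2834.646*60 ≈ 170079 RPM

170079 RPM


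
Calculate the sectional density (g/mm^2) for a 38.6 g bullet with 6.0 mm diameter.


SD = m/d^2 = 38.6/6.0^2 = 1.072 g/mm^2

1.072 g/mm^2


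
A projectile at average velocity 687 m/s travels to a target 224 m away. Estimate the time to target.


t = d/v = 224/687 = 0.3261 s

0.3261 s


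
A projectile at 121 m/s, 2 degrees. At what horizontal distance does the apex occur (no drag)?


R = v0^2*sin(2*theta)/g = 121^2*sin(2*2°)/9.81 = 104.109 m
apex_dist = R/2 = 104.109/2 = 52.05 m

52.05 m


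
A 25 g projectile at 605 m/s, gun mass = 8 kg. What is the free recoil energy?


v_r = m_p*v_p/m_gun = 0.025*605/8 = 1.89062 m/s, E_r = 0.5*m_gun*v_r^2 = 0.5*8*1.89062^2 = 14.3 J

14.3 J


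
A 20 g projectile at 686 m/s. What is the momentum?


p = m*v = 0.02*686 = 13.72 kg·m/s

13.72 kg·m/s


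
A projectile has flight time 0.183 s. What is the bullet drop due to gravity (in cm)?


drop = 0.5*g*t^2 = 0.5*9.81*0.183^2 = 0.164264 m ≈ 16.43 cm

16.43 cm


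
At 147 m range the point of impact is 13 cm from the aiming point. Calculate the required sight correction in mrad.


1 mrad subtends 1 cm per 10 m of range, so adj = error_cm / (dist_m / 10) = 13 / (147/10) = 0.8844 mrad

0.8844 mrad


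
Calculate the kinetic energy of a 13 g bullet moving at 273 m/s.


E = 0.5*m*v^2 = 0.5*0.013*273^2 = 484.4 J

484.4 J


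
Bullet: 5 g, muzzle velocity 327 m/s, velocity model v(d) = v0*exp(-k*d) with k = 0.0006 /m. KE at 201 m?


v = v0*exp(-k*d) = 327*exp(-0.0006*201) = 289.849 m/s
E = 0.5*m*v^2 = 0.5*0.005*289.849^2 = 210 J

210 J


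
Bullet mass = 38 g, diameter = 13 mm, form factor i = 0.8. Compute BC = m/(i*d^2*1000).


BC = m/(i*d^2*1000) = 38/(0.8 * 13^2 * 1000) = 0.0002811

0.0002811


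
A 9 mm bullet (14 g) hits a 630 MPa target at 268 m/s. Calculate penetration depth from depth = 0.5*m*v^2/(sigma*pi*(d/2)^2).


A = pi*(d/2)^2 = pi*(9/2)^2 = 63.6173 mm^2
E = 0.5*m*v^2 = 0.5*0.014*268^2 = 502.768 J
depth = E/(sigma*A) = 502.768 J / (630 MPa * 63.6173 mm^2) = 502.768/(630 * 63.6173) m = 0.0125445 m ≈ 12.54 mm

12.54 mm


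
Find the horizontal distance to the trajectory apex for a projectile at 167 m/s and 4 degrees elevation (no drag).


R = v0^2*sin(2*theta)/g = 167^2*sin(2*4°)/9.81 = 395.657 m
apex_dist = R/2 = 395.657/2 = 197.8 m

197.8 m


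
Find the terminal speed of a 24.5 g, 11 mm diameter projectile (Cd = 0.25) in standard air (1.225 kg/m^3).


A = pi*(d/2)^2 = pi*(11/2000)^2 = 9.50332e-05 m^2
vt = sqrt(2mg/(Cd*rho*A)) = sqrt(2*0.0245*9.81/(0.25 * 1.225 * 9.50332e-05)) = 128.5 m/s

128.5 m/s


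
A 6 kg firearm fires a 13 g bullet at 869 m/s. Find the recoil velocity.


v_recoil = m_p * v_p / m_gun = 0.013 * 869 / 6 = 1.883 m/s

1.883 m/s


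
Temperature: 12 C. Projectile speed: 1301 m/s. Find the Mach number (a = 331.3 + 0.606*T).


a = 331.3 + 0.606*(12) = 338.572 m/s
M = v/a = 1301/338.572 = 3.843

3.843


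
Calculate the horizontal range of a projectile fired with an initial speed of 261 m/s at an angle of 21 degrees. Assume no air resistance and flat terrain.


R = v0^2 * sin(2*theta) / g = 261^2 * sin(2*21°) / 9.81 = 4646 m

4646 m


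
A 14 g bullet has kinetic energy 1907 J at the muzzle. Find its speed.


v = sqrt(2*E/m) = sqrt(2*1907/0.014) = 521.9 m/s

521.9 m/s


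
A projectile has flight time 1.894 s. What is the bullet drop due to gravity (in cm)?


drop = 0.5*g*t^2 = 0.5*9.81*1.894^2 = 17.5954 m ≈ 1760 cm

1760 cm


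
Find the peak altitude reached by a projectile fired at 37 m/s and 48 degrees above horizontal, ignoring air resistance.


H = (v0*sin(theta))^2 / (2g) = (37*sin(48°))^2 / (2*9.81) = 38.53 m

38.53 m


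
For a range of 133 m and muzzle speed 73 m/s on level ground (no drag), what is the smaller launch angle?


sin(2*theta) = R*g/v0^2 = 133*9.81/73^2 = 0.244836, theta = arcsin(0.244836)/2 = 7.086°

7.086 degrees


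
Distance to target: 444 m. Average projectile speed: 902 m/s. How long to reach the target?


t = d/v = 444/902 = 0.4922 s

0.4922 s


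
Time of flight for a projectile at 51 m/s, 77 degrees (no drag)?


T = 2*v0*sin(theta)/g = 2*51*sin(77°)/9.81 = 10.13 s

10.13 s


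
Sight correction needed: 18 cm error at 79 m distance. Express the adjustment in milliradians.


1 mrad subtends 1 cm per 10 m of range, so adj = error_cm / (dist_m / 10) = 18 / (79/10) = 2.278 mrad

2.278 mrad


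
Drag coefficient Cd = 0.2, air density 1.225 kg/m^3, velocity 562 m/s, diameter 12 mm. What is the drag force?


A = pi*(d/2)^2 = pi*(12/2000)^2 = 1.13097e-04 m^2
Fd = 0.5*Cd*rho*A*v^2 = 0.5*0.2*1.225*1.13097e-04*562^2 = 4.376 N

4.376 N


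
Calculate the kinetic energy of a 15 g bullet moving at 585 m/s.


E = 0.5*m*v^2 = 0.5*0.015*585^2 = 2567 J

2567 J


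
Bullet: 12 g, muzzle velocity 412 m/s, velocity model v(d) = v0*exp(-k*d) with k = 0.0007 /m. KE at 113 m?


v = v0*exp(-k*d) = 412*exp(-0.0007*113) = 380.666 m/s
E = 0.5*m*v^2 = 0.5*0.012*380.666^2 = 869.4 J

869.4 J


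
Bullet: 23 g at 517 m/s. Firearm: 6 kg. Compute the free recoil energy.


v_r = m_p*v_p/m_gun = 0.023*517/6 = 1.98183 m/s, E_r = 0.5*m_gun*v_r^2 = 0.5*6*1.98183^2 = 11.78 J

11.78 J


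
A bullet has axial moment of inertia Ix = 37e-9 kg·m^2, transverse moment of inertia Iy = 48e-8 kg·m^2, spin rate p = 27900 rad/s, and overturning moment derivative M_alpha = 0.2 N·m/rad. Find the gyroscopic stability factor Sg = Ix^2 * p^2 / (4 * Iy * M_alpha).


Sg = Ix^2 * p^2 / (4 * Iy * M_alpha) = (37e-9)^2 * 27900^2 / (4 * 48e-8 * 0.2) = 2.775

2.775


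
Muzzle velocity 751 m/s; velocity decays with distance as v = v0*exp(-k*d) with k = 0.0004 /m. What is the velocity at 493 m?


v = v0*exp(-k*d) = 751*exp(-0.0004*493) = 616.6 m/s

616.6 m/s


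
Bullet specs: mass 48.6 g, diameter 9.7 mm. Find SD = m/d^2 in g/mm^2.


SD = m/d^2 = 48.6/9.7^2 = 0.5165 g/mm^2

0.5165 g/mm^2


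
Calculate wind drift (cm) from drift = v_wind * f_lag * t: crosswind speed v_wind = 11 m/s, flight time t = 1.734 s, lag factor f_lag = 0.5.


drift = v_wind * lag * t = 11 * 0.5 * 1.734 = 9.537 m ≈ 953.7 cm

953.7 cm
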